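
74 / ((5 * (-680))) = -37 / 1700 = -0.02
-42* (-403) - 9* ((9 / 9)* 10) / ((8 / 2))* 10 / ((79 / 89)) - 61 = 1312310 / 79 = 16611.52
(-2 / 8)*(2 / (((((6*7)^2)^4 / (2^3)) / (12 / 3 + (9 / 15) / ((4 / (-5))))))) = -13 / 9682651996416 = -0.00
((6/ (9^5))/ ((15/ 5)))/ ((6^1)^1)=1/ 177147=0.00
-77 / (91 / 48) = -528 / 13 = -40.62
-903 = -903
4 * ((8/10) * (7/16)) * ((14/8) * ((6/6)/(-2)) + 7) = 343/40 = 8.58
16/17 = 0.94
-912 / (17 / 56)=-51072 / 17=-3004.24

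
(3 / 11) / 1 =3 / 11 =0.27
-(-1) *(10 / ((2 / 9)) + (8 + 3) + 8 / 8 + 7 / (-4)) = 55.25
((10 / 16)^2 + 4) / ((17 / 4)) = 281 / 272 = 1.03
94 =94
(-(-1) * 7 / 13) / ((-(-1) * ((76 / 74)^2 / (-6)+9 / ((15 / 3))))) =0.33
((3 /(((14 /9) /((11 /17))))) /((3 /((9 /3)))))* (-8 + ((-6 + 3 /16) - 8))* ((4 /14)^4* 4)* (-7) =207306 /40817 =5.08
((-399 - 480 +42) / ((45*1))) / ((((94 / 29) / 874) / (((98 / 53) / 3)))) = -38500574 / 12455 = -3091.17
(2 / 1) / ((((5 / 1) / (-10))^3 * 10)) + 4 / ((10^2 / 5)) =-7 / 5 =-1.40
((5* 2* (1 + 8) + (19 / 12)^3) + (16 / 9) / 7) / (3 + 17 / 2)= 1139725 / 139104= 8.19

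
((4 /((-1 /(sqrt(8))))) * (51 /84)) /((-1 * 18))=17 * sqrt(2) /63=0.38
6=6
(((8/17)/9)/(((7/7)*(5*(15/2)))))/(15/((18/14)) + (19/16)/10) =512/4327605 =0.00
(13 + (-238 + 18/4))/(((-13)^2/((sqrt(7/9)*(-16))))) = 1176*sqrt(7)/169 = 18.41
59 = 59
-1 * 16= -16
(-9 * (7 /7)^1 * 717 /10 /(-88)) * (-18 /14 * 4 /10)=-58077 /15400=-3.77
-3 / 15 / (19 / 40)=-8 / 19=-0.42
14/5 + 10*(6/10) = 44/5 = 8.80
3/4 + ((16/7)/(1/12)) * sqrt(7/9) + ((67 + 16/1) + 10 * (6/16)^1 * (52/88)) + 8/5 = 64 * sqrt(7)/7 + 38529/440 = 111.76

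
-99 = -99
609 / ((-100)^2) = 609 / 10000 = 0.06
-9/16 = -0.56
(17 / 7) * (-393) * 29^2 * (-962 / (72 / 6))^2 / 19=-433317636427 / 1596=-271502278.46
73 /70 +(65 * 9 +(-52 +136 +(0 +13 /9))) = 423037 /630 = 671.49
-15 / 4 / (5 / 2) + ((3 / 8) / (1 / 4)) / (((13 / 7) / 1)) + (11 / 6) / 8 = -289 / 624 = -0.46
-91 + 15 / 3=-86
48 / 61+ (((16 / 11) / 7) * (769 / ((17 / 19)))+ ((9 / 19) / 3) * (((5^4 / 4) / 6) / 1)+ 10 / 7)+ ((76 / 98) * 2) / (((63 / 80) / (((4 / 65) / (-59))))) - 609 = -1740998360010953 / 4105320074856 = -424.08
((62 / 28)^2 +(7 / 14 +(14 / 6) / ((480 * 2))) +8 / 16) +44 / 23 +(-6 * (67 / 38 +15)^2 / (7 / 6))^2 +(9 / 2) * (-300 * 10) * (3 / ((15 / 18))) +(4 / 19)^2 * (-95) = 2039892.96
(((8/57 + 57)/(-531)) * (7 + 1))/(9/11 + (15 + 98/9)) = -71654/2222943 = -0.03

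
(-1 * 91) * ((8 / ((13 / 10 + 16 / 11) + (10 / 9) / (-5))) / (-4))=71.87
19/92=0.21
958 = 958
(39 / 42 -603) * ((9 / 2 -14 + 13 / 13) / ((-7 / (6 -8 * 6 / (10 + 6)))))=-429879 / 196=-2193.26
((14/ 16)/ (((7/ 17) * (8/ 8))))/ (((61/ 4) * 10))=17/ 1220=0.01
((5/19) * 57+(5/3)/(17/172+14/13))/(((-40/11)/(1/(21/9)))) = -25897/13384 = -1.93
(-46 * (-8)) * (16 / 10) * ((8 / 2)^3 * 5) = 188416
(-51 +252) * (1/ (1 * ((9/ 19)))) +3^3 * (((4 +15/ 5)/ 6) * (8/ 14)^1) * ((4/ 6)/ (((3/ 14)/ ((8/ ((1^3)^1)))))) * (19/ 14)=3097/ 3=1032.33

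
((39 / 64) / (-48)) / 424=-13 / 434176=-0.00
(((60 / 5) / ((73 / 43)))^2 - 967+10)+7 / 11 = -53132264 / 58619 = -906.40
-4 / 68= -1 / 17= -0.06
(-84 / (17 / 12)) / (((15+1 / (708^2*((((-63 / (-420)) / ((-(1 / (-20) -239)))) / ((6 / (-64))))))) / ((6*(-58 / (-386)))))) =-2813366255616 / 789414961859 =-3.56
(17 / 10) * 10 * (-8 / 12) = -34 / 3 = -11.33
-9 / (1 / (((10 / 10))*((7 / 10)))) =-63 / 10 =-6.30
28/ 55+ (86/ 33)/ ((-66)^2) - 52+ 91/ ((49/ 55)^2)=7785328211/ 123263910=63.16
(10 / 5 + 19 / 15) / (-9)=-49 / 135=-0.36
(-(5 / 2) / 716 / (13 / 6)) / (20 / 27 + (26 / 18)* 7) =-405 / 2727244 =-0.00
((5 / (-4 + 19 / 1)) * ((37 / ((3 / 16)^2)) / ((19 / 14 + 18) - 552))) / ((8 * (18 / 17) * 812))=-5032 / 52549479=-0.00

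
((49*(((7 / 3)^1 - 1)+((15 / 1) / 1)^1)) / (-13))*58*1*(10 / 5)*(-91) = 1949612 / 3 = 649870.67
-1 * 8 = -8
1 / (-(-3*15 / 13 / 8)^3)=1124864 / 91125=12.34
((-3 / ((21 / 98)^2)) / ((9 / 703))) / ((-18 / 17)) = 1171198 / 243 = 4819.74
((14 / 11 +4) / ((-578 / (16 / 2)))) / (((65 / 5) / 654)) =-151728 / 41327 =-3.67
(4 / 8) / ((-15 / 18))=-3 / 5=-0.60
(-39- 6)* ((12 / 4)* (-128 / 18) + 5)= 735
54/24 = 9/4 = 2.25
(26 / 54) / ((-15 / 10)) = -26 / 81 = -0.32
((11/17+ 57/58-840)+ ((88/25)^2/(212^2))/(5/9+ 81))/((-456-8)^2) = -532611522601867/136776251372480000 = -0.00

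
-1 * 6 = -6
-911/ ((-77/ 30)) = 27330/ 77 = 354.94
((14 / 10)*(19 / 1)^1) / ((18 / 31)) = 45.81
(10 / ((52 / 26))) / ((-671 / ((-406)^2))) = -824180 / 671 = -1228.29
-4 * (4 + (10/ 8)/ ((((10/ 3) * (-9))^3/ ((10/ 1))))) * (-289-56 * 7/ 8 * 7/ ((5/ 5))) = 1364962/ 135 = 10110.83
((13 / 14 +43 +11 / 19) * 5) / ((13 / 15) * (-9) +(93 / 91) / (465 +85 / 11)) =-2000791000 / 70108803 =-28.54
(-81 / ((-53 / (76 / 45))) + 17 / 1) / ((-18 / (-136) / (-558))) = -82554.05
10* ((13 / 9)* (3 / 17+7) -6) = 6680 / 153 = 43.66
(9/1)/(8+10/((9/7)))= 81/142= 0.57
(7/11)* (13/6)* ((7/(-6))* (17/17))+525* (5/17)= 152.80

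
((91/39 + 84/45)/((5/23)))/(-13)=-483/325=-1.49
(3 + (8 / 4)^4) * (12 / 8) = 57 / 2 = 28.50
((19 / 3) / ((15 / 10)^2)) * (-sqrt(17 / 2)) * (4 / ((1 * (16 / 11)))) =-209 * sqrt(34) / 54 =-22.57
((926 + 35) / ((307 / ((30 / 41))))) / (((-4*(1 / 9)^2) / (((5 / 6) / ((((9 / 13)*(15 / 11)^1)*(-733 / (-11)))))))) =-22674795 / 36905084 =-0.61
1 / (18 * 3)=1 / 54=0.02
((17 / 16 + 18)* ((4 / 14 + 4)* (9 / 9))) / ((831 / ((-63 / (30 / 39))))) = -35685 / 4432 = -8.05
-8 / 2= -4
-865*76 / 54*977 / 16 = -16056995 / 216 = -74337.94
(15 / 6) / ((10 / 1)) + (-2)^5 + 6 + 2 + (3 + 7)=-55 / 4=-13.75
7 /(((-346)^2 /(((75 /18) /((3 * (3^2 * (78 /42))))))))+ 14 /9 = 1.56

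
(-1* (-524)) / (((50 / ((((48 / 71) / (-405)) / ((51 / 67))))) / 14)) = -3932096 / 12220875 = -0.32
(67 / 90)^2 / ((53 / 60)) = 4489 / 7155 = 0.63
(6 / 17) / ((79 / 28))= 168 / 1343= 0.13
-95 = -95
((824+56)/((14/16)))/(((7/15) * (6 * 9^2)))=17600/3969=4.43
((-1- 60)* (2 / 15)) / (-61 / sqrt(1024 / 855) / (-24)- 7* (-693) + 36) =-13024493568 / 7825903978445 + 1905152* sqrt(95) / 23477711935335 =-0.00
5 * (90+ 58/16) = 3745/8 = 468.12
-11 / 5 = -2.20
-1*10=-10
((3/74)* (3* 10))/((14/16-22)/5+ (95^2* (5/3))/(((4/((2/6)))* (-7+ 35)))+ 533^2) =226800/52984476967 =0.00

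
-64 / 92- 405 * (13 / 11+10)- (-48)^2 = -1728833 / 253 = -6833.33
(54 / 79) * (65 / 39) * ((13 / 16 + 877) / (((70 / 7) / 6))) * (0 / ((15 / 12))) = 0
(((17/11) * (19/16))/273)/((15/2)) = 323/360360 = 0.00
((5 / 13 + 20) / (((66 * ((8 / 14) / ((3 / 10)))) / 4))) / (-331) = -371 / 189332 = -0.00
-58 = -58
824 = 824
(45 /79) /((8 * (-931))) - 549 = -323027253 /588392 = -549.00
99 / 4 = 24.75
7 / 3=2.33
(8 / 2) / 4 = 1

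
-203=-203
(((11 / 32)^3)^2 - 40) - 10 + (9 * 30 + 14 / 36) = 2129782851953 / 9663676416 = 220.39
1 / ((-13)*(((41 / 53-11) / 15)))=795 / 7046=0.11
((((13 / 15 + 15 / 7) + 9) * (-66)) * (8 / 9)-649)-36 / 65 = -5545091 / 4095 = -1354.11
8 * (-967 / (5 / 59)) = -456424 / 5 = -91284.80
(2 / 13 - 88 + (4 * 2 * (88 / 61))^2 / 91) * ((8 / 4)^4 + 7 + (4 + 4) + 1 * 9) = -1170002320 / 338611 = -3455.30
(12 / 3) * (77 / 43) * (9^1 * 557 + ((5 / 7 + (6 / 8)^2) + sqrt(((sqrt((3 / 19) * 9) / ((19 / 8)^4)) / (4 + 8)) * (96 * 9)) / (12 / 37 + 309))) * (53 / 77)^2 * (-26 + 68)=319282176 * sqrt(2) * 57^(3 / 4) / 12377031205 + 4732594773 / 6622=714678.31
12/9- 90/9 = -26/3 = -8.67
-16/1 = -16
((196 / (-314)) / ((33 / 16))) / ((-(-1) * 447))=-1568 / 2315907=-0.00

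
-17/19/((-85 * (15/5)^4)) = 0.00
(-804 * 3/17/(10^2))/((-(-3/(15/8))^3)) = -3015/8704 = -0.35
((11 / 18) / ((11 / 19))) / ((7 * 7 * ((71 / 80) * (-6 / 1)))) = -380 / 93933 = -0.00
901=901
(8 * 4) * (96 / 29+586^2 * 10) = 3186717952 / 29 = 109886825.93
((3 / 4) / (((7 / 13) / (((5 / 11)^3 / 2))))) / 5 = 975 / 74536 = 0.01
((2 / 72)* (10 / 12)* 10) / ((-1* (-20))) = 5 / 432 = 0.01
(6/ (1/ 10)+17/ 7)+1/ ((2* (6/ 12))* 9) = 3940/ 63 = 62.54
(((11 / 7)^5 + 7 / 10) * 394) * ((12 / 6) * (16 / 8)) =1361789292 / 84035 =16205.03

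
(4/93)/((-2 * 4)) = -1/186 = -0.01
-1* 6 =-6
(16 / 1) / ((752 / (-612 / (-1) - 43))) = 569 / 47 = 12.11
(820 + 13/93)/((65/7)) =533911/6045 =88.32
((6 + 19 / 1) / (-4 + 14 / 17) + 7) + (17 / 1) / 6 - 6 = -109 / 27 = -4.04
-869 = -869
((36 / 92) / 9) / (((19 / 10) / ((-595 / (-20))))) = 595 / 874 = 0.68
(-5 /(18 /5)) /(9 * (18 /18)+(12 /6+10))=-25 /378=-0.07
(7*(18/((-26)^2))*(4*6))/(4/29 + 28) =1827/11492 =0.16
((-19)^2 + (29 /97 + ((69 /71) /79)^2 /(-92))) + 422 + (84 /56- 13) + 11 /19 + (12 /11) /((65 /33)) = 11652274759524837 /15075424957580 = 772.93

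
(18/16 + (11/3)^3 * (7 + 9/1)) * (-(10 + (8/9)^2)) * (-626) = 23336343191/4374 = 5335240.78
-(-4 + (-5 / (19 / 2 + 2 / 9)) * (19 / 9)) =178 / 35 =5.09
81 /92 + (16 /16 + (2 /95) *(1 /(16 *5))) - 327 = -28415427 /87400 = -325.12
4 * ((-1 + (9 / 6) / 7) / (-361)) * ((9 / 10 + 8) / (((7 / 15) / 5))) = 14685 / 17689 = 0.83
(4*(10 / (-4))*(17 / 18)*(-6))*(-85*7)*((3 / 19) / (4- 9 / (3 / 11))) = 183.58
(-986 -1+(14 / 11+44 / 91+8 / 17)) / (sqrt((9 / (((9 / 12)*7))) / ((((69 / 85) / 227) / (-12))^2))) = -0.22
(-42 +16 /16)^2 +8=1689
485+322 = 807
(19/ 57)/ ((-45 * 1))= -1/ 135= -0.01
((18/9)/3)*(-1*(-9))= 6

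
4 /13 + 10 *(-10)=-1296 /13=-99.69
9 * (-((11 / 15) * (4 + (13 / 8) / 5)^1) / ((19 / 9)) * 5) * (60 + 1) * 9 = -28208169 / 760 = -37116.01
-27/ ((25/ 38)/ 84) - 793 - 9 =-106234/ 25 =-4249.36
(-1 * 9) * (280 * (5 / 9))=-1400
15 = 15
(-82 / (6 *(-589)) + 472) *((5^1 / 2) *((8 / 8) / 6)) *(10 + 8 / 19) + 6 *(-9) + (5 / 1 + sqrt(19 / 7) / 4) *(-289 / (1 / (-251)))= 394567.74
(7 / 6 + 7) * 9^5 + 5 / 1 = 964477 / 2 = 482238.50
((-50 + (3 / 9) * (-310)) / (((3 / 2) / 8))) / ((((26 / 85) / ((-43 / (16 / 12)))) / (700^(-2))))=16813 / 95550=0.18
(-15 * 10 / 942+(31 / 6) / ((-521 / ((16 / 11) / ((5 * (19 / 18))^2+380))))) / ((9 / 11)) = -18937279963 / 97281581085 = -0.19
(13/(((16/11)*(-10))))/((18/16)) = -143/180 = -0.79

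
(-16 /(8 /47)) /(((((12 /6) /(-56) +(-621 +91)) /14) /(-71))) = -2616208 /14841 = -176.28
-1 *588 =-588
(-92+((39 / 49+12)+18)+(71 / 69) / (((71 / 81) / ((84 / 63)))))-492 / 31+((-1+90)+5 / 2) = 1117297 / 69874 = 15.99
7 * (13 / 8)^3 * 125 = 1922375 / 512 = 3754.64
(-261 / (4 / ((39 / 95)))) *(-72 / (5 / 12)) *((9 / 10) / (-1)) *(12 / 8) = -14840982 / 2375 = -6248.83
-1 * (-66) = 66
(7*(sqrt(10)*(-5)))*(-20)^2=-14000*sqrt(10)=-44271.89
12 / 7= 1.71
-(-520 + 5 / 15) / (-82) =-1559 / 246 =-6.34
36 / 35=1.03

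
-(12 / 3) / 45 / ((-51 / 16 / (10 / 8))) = 16 / 459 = 0.03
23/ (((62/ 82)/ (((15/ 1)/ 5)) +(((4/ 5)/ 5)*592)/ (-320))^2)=5436984375/ 456976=11897.75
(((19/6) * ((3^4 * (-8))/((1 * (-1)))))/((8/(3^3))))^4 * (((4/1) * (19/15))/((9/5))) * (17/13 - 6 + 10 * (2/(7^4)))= -3786733110308108776497/124852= -30329775336463242.69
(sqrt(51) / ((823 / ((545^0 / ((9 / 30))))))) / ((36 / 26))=65 *sqrt(51) / 22221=0.02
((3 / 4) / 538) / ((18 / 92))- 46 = -148465 / 3228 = -45.99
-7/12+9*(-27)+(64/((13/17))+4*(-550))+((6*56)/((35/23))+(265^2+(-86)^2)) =58875889/780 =75481.91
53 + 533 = 586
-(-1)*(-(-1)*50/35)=10/7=1.43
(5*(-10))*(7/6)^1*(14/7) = -350/3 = -116.67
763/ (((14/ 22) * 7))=1199/ 7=171.29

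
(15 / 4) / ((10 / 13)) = 39 / 8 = 4.88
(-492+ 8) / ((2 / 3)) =-726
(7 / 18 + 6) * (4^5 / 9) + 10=59690 / 81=736.91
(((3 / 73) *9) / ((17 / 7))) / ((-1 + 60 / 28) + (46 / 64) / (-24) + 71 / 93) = 3499776 / 43118545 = 0.08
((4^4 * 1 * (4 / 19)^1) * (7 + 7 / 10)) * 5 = 39424 / 19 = 2074.95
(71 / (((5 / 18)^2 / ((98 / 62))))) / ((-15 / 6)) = -2254392 / 3875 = -581.78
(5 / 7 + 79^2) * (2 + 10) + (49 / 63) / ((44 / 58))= 103813613 / 1386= 74901.60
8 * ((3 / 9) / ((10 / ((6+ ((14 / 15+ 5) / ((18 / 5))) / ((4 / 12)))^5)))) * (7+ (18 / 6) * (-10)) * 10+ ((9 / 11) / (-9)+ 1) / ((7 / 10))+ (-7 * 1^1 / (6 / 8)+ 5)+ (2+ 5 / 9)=-525472162359671 / 54561276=-9630862.78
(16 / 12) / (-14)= -2 / 21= -0.10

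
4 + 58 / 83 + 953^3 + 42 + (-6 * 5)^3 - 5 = 71836186152 / 83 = 865496218.70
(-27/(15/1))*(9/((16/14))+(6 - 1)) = -927/40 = -23.18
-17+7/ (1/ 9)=46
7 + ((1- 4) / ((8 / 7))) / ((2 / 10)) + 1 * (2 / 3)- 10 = -15.46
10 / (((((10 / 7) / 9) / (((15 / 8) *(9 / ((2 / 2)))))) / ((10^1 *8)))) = 85050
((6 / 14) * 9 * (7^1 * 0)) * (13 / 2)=0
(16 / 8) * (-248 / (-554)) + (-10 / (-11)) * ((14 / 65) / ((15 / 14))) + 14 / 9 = 4694402 / 1782495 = 2.63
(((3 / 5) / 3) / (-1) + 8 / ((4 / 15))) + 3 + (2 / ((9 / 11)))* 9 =274 / 5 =54.80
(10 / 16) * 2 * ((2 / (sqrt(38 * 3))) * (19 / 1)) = 5 * sqrt(114) / 12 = 4.45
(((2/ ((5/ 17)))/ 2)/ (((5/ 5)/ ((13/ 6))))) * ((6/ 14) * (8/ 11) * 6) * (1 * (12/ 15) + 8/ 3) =91936/ 1925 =47.76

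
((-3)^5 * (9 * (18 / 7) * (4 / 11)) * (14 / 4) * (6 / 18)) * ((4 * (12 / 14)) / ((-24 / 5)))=131220 / 77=1704.16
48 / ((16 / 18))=54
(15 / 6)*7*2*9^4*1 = 229635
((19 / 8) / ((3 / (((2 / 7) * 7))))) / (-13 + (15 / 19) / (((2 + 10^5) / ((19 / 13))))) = -4116749 / 33800646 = -0.12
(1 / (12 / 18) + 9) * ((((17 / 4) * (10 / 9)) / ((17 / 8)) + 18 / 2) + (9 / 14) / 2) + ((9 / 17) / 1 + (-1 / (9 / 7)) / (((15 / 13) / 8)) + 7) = 2264617 / 18360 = 123.35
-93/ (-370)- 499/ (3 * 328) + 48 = 8691361/ 182040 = 47.74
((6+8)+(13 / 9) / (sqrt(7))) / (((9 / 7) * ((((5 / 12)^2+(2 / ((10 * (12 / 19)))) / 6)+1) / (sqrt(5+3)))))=2080 * sqrt(14) / 7947+15680 * sqrt(2) / 883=26.09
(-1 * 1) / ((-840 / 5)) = 1 / 168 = 0.01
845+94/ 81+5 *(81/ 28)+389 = 2834149/ 2268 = 1249.62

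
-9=-9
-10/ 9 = -1.11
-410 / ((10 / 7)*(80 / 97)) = -27839 / 80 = -347.99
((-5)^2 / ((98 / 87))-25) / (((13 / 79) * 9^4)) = -21725 / 8358714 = -0.00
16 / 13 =1.23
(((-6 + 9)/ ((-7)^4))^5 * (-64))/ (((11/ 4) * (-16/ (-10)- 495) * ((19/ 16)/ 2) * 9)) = 1105920/ 41141131879847640551603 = 0.00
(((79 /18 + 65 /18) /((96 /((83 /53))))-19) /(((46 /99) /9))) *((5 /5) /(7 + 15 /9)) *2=-10692891 /126776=-84.34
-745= -745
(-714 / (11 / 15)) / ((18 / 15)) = -8925 / 11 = -811.36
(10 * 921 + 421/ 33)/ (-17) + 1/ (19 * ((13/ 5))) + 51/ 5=-21693679/ 40755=-532.29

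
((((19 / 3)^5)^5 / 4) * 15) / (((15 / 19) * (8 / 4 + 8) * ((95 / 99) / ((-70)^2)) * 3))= 88815482617458143581409.71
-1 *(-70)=70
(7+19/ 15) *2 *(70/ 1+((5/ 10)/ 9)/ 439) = 68589484/ 59265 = 1157.34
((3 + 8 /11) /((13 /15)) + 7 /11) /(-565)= -706 /80795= -0.01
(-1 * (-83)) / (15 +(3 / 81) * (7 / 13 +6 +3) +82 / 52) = 58266 / 11885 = 4.90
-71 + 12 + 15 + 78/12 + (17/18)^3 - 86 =-122.66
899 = 899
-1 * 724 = -724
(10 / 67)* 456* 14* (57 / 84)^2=205770 / 469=438.74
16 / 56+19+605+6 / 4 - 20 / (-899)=7876419 / 12586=625.81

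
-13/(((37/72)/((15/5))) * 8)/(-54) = 13/74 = 0.18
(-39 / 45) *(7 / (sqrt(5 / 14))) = -91 *sqrt(70) / 75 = -10.15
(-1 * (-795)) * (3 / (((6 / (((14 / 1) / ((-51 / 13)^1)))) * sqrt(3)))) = -24115 * sqrt(3) / 51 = -818.99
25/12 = 2.08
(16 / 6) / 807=8 / 2421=0.00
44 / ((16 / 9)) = 99 / 4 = 24.75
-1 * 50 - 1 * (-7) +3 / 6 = -85 / 2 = -42.50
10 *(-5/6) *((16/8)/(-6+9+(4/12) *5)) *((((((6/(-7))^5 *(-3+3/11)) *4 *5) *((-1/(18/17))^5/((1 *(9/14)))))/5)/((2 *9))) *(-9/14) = -709928500/943427331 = -0.75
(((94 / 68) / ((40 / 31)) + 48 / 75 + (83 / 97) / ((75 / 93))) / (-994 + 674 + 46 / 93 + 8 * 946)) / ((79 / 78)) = 1326499083 / 3512679352400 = 0.00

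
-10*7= -70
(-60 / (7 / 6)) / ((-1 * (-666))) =-20 / 259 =-0.08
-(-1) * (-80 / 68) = -1.18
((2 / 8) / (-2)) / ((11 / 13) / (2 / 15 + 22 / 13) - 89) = 89 / 63038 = 0.00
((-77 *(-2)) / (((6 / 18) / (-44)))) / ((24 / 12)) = -10164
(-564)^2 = 318096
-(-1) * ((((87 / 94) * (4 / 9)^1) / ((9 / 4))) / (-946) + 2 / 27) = 14782 / 200079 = 0.07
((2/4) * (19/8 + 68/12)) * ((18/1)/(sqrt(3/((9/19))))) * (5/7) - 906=-906 + 2895 * sqrt(57)/1064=-885.46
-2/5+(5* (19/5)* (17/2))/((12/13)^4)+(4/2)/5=9225203/41472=222.44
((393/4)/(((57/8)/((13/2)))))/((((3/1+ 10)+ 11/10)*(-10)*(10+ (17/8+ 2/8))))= -13624/265221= -0.05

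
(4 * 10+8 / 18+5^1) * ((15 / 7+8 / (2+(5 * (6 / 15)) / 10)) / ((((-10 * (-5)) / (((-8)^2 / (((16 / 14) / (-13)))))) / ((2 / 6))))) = -1274.65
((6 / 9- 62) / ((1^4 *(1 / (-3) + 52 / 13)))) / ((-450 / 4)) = 0.15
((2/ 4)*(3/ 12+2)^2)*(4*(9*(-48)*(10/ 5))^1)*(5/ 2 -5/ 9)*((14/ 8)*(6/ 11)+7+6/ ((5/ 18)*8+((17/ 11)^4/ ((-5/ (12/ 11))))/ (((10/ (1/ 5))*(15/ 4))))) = -1001096047806750/ 5519590967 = -181371.42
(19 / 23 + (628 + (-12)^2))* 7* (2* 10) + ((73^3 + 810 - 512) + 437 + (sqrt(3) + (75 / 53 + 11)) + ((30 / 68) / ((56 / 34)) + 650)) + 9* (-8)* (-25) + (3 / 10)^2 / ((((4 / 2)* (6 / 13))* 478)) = sqrt(3) + 816424266029087 / 1631509600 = 500412.07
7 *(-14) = -98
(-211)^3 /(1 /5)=-46969655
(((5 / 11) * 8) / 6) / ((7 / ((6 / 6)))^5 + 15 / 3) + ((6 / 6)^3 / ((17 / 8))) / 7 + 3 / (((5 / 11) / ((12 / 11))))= 599737451 / 82525905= 7.27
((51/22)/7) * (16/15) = 136/385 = 0.35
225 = 225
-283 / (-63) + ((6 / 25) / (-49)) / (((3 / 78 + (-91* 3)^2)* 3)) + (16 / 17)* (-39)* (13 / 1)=-171671286503581 / 363183730875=-472.68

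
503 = 503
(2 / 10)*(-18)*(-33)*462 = 274428 / 5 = 54885.60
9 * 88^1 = 792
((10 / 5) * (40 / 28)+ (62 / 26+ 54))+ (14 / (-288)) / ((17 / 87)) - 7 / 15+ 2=7490737 / 123760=60.53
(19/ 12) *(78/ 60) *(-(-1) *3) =247/ 40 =6.18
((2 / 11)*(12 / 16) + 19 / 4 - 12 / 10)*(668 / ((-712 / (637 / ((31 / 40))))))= -86273369 / 30349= -2842.71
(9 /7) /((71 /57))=513 /497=1.03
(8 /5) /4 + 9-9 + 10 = 52 /5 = 10.40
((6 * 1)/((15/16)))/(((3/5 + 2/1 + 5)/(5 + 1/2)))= 88/19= 4.63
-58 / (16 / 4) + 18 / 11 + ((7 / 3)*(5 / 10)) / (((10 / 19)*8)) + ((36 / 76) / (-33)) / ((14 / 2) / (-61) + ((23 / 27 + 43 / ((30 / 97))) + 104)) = -460869857347 / 36615878880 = -12.59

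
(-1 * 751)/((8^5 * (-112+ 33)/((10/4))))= 3755/5177344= 0.00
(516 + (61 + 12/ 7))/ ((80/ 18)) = 130.21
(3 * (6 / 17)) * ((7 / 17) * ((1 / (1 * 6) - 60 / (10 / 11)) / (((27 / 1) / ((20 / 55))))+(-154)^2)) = 295822324 / 28611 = 10339.46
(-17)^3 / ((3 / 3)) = -4913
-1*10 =-10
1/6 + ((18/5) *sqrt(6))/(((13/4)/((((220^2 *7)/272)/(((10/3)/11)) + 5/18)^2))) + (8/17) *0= 1/6 + 48684987520 *sqrt(6)/2601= 45849049.59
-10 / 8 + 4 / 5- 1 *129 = -2589 / 20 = -129.45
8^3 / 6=256 / 3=85.33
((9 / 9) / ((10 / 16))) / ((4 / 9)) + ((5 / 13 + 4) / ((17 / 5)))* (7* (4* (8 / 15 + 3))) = 144958 / 1105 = 131.18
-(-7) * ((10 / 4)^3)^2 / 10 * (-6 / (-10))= 13125 / 128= 102.54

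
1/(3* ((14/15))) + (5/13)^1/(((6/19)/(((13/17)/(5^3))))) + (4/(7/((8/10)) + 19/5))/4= 995254/2240175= 0.44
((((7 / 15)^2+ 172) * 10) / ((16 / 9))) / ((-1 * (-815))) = 38749 / 32600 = 1.19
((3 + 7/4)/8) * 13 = 247/32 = 7.72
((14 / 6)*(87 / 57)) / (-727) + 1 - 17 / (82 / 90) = -30010159 / 1698999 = -17.66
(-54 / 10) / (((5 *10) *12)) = -9 / 1000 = -0.01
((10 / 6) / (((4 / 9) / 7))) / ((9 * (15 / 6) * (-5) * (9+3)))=-7 / 360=-0.02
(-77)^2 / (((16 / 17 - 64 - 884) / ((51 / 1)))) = -734349 / 2300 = -319.28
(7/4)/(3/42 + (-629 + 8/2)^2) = 49/10937502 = 0.00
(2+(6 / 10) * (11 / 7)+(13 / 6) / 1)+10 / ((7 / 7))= 3173 / 210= 15.11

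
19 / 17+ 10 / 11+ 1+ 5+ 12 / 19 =30763 / 3553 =8.66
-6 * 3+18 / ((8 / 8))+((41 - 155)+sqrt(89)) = -114+sqrt(89) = -104.57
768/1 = 768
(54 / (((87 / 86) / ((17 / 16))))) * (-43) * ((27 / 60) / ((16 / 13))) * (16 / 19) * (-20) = 33098949 / 2204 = 15017.67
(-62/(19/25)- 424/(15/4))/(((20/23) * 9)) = -637951/25650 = -24.87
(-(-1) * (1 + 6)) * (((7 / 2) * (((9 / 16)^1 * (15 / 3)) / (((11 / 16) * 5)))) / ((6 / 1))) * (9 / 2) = 1323 / 88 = 15.03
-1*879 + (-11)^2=-758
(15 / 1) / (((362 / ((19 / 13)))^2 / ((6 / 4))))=16245 / 44292872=0.00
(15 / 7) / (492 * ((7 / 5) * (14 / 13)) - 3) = 325 / 112049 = 0.00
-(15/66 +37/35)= -989/770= -1.28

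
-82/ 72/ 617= -41/ 22212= -0.00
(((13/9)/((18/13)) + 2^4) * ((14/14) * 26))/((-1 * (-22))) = 3263/162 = 20.14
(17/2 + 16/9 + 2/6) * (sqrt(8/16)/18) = 0.42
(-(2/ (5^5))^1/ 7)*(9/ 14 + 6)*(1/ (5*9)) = -31/ 2296875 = -0.00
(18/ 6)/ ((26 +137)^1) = 3/ 163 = 0.02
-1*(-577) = 577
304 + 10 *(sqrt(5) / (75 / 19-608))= 303.96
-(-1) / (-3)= -1 / 3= -0.33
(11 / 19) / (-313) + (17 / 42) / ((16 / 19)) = 1913489 / 3996384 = 0.48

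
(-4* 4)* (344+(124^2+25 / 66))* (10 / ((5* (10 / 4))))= -6640288 / 33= -201220.85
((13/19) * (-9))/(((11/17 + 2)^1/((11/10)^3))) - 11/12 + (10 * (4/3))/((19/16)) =2056297/285000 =7.22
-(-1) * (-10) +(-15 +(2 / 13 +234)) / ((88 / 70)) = 8545 / 52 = 164.33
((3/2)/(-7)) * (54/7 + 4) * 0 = 0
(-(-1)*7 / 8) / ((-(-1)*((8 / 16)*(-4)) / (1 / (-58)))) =7 / 928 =0.01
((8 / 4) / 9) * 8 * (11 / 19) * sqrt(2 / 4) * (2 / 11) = 16 * sqrt(2) / 171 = 0.13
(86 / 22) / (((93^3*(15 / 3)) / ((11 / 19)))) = 43 / 76413915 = 0.00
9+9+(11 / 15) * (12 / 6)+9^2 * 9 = 11227 / 15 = 748.47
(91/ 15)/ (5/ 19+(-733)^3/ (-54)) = 31122/ 37414120865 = 0.00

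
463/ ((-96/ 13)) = -6019/ 96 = -62.70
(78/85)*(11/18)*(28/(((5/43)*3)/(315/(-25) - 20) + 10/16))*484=108663947392/8783475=12371.41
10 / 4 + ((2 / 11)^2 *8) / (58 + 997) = 638339 / 255310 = 2.50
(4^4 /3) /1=256 /3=85.33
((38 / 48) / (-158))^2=361 / 14379264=0.00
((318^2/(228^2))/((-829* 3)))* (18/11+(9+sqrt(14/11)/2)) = -0.01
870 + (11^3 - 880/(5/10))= 441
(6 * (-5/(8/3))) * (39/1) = -1755/4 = -438.75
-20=-20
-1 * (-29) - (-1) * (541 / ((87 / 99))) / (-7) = -11966 / 203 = -58.95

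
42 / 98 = 3 / 7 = 0.43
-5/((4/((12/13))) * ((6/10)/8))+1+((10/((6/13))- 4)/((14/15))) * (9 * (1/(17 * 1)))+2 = -7313/3094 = -2.36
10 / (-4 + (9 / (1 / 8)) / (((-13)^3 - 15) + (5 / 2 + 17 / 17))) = -22085 / 8906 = -2.48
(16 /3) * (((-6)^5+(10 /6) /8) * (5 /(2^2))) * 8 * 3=-3732380 /3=-1244126.67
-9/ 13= -0.69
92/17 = 5.41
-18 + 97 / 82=-1379 / 82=-16.82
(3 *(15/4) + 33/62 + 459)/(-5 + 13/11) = -214049/1736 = -123.30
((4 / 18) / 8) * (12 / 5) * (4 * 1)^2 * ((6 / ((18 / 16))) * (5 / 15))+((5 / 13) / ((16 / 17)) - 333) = -9285917 / 28080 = -330.70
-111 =-111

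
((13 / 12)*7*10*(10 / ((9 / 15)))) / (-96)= -11375 / 864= -13.17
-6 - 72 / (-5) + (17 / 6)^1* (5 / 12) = 9.58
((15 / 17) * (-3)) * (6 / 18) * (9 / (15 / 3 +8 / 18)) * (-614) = 746010 / 833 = 895.57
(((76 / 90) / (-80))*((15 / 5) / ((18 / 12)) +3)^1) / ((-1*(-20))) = -19 / 7200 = -0.00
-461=-461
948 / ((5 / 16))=15168 / 5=3033.60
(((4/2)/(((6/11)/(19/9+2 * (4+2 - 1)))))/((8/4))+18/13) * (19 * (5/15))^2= 5977799/6318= 946.15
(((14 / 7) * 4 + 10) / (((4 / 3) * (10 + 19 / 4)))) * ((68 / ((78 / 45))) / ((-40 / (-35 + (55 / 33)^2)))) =22185 / 767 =28.92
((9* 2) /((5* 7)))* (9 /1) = 162 /35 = 4.63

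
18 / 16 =9 / 8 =1.12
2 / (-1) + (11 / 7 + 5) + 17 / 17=39 / 7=5.57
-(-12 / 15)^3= 64 / 125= 0.51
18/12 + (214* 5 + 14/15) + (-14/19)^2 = 11620333/10830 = 1072.98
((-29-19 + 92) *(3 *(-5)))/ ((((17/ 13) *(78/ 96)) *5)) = -2112/ 17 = -124.24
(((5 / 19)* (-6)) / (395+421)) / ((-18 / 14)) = 35 / 23256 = 0.00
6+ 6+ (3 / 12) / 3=12.08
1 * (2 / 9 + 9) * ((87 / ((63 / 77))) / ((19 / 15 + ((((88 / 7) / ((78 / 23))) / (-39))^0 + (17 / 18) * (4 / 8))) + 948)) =529540 / 513399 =1.03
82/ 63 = 1.30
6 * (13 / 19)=78 / 19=4.11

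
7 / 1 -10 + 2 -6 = -7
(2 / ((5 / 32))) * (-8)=-102.40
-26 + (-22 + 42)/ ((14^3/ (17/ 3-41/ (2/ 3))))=-108691/ 4116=-26.41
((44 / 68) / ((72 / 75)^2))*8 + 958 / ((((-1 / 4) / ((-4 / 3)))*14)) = 3175037 / 8568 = 370.57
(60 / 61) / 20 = 3 / 61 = 0.05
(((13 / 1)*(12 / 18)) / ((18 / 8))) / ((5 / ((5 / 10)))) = 0.39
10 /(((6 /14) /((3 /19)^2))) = 210 /361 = 0.58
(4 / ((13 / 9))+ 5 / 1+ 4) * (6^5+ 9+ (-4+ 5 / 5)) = 1190646 / 13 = 91588.15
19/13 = 1.46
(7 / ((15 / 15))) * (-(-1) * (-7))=-49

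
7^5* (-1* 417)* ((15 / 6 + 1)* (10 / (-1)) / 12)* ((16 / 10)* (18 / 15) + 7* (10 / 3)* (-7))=-98985986183 / 30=-3299532872.77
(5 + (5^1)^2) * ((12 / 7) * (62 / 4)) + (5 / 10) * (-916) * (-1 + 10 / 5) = 2374 / 7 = 339.14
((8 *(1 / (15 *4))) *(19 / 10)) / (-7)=-19 / 525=-0.04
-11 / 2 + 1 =-9 / 2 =-4.50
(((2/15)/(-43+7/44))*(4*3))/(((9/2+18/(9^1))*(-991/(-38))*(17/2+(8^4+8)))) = -53504/998698211875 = -0.00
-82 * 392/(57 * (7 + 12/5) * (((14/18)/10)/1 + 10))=-4821600/809951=-5.95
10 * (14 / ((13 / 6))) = 840 / 13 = 64.62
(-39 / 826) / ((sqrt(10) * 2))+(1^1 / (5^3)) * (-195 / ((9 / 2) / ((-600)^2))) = -124800 - 39 * sqrt(10) / 16520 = -124800.01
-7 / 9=-0.78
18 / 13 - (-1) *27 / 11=3.84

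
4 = 4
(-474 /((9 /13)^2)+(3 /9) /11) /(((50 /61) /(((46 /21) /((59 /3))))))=-58868477 /438075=-134.38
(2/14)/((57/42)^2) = 28/361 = 0.08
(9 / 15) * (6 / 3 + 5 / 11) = 81 / 55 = 1.47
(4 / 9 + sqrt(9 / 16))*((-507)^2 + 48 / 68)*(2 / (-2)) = -307031.59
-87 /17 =-5.12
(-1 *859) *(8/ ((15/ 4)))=-27488/ 15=-1832.53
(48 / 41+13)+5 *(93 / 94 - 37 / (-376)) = 302301 / 15416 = 19.61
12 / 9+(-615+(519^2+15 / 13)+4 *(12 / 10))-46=52397921 / 195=268707.29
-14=-14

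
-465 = -465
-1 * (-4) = 4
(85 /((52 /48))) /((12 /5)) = 425 /13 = 32.69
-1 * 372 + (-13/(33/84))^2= 87484/121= 723.01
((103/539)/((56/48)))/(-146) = -309/275429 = -0.00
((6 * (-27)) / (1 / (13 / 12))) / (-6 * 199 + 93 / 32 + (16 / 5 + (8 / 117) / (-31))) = 101846160 / 689359781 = 0.15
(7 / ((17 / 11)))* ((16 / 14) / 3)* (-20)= -1760 / 51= -34.51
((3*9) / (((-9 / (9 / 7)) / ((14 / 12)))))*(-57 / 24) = 171 / 16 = 10.69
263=263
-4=-4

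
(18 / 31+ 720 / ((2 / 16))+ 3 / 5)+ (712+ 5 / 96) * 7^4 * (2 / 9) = 25825167991 / 66960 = 385680.53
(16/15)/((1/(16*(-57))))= -4864/5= -972.80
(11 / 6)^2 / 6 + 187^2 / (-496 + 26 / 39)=-11240053 / 160488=-70.04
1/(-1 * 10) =-1/10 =-0.10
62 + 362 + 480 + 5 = 909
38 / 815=0.05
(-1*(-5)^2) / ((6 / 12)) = -50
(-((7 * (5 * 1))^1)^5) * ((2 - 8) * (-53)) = -16701956250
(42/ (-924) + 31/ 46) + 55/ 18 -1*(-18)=98749/ 4554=21.68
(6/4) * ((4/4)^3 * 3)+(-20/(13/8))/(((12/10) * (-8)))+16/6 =659/78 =8.45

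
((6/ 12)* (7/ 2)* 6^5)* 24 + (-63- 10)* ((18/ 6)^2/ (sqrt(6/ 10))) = 326592- 219* sqrt(15) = 325743.82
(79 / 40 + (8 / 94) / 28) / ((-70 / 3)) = -78093 / 921200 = -0.08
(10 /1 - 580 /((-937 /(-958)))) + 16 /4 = -542522 /937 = -579.00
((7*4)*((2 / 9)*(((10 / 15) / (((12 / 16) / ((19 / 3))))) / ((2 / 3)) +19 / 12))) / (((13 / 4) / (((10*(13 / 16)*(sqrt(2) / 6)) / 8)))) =12635*sqrt(2) / 3888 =4.60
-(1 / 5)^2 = -1 / 25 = -0.04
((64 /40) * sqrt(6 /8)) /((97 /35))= 28 * sqrt(3) /97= 0.50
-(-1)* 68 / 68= 1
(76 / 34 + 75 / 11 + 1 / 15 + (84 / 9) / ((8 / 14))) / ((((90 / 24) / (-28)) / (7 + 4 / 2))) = -7996464 / 4675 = -1710.47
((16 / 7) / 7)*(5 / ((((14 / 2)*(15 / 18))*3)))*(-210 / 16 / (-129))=0.01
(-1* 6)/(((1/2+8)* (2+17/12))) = -144/697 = -0.21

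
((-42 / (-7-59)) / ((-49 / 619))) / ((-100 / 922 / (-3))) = -856077 / 3850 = -222.36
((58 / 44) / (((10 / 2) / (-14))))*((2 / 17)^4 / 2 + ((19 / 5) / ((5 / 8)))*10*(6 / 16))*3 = -5798553306 / 22968275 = -252.46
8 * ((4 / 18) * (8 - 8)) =0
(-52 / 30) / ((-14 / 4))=52 / 105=0.50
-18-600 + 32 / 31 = -19126 / 31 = -616.97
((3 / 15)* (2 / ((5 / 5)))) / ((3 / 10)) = 4 / 3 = 1.33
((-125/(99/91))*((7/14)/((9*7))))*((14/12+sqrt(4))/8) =-30875/85536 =-0.36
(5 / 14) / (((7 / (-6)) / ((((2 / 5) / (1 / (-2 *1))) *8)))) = 96 / 49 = 1.96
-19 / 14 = -1.36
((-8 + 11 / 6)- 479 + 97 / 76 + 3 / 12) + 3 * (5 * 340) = 4616.36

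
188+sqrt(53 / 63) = sqrt(371) / 21+188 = 188.92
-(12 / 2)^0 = -1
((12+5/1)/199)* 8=136/199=0.68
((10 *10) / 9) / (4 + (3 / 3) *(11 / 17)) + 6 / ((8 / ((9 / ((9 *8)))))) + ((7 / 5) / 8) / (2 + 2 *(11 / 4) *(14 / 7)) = 2.50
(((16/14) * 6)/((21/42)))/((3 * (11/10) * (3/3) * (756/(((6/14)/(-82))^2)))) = 20/133190673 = 0.00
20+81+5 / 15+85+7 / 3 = 566 / 3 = 188.67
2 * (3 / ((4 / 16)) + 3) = 30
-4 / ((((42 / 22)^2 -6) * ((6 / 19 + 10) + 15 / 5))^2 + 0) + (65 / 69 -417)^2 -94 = 6864180922 / 39675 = 173010.23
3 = 3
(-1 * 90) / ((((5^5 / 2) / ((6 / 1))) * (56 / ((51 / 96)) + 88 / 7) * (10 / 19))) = -2261 / 406250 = -0.01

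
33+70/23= 829/23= 36.04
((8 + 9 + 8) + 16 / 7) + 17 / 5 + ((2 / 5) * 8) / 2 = 226 / 7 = 32.29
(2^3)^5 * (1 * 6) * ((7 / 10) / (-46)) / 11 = -344064 / 1265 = -271.99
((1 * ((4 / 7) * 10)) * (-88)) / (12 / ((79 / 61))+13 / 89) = -4949824 / 92645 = -53.43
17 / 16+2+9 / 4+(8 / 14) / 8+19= 2731 / 112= 24.38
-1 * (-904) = 904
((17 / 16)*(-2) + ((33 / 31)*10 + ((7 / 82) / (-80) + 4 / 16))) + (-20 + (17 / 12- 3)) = -12.81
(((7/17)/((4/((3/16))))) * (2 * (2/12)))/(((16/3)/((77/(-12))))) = -539/69632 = -0.01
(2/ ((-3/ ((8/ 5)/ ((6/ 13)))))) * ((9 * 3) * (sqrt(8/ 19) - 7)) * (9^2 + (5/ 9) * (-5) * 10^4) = -181469288/ 15 + 51848368 * sqrt(38)/ 285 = -10976497.07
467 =467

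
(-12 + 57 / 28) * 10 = -99.64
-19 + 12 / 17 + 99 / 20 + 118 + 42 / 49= 251121 / 2380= 105.51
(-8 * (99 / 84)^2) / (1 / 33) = -35937 / 98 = -366.70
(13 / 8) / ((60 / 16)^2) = 26 / 225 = 0.12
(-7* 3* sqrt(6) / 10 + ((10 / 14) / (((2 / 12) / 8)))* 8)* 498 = 956160 / 7 - 5229* sqrt(6) / 5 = 134032.61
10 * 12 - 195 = -75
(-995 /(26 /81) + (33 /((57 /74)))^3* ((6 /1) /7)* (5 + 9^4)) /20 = 78921914054127 /3566680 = 22127556.73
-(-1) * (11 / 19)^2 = 121 / 361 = 0.34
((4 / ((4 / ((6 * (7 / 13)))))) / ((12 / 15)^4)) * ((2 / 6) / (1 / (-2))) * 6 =-13125 / 416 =-31.55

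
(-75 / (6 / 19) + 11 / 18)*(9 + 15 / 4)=-9061 / 3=-3020.33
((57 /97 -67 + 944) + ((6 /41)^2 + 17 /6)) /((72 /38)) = 16366101383 /35220312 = 464.68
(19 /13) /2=19 /26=0.73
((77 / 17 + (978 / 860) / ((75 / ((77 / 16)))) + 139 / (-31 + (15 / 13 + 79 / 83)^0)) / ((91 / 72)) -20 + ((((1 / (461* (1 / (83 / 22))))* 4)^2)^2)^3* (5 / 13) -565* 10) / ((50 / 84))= -163590578990189832220122939375850649901655512317555000331 / 17173707950633639521194122228511295488964859201393750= -9525.64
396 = 396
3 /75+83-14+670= 18476 /25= 739.04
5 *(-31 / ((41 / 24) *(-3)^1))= 1240 / 41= 30.24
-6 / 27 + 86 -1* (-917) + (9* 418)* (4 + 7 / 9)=170791 / 9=18976.78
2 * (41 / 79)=82 / 79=1.04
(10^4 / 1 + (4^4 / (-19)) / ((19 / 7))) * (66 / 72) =3307524 / 361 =9162.12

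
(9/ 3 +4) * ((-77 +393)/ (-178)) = -1106/ 89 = -12.43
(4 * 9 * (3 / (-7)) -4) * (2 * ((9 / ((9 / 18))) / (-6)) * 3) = 2448 / 7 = 349.71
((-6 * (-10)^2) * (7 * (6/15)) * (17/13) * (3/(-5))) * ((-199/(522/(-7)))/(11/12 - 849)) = -15913632/3836729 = -4.15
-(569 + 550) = -1119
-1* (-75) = 75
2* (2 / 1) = 4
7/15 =0.47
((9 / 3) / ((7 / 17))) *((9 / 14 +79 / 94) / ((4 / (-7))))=-6222 / 329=-18.91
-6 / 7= -0.86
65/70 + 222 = 3121/14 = 222.93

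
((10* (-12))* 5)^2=360000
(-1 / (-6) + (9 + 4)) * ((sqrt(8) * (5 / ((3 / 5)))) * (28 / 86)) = 27650 * sqrt(2) / 387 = 101.04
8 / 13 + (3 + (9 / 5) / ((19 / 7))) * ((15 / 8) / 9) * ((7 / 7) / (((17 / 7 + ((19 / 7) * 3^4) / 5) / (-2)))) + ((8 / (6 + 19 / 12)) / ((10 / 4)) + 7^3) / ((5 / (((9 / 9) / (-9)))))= -21938239 / 3112200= -7.05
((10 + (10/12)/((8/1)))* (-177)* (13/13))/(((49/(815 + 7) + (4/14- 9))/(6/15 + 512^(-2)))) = 82.66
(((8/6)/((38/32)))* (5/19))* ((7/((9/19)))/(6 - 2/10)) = 11200/14877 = 0.75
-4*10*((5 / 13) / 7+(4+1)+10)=-54800 / 91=-602.20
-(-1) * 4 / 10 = 2 / 5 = 0.40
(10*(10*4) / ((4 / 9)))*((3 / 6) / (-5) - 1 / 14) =-1080 / 7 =-154.29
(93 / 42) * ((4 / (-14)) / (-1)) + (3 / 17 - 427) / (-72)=49186 / 7497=6.56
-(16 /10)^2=-64 /25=-2.56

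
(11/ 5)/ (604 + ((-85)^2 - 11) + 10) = 11/ 39140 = 0.00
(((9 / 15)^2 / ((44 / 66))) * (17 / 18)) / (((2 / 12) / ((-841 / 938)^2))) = 108213993 / 43992200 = 2.46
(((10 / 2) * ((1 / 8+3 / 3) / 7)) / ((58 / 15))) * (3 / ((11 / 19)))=38475 / 35728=1.08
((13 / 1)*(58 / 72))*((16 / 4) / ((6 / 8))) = 55.85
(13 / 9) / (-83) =-13 / 747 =-0.02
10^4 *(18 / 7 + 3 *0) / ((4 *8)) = 5625 / 7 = 803.57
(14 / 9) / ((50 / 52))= 364 / 225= 1.62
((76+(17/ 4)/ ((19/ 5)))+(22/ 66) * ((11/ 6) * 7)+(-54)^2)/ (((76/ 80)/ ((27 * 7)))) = 215272995/ 361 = 596324.09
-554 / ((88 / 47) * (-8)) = 13019 / 352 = 36.99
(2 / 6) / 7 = 0.05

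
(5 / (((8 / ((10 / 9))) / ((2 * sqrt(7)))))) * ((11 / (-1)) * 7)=-1925 * sqrt(7) / 18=-282.95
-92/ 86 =-1.07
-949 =-949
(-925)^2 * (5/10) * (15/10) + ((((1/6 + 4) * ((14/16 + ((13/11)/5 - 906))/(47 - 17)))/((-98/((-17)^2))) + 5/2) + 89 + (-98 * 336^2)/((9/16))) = -656348876577/34496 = -19026811.13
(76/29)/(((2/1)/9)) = 342/29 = 11.79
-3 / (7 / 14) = -6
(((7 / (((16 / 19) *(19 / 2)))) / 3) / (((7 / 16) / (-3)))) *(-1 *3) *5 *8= 240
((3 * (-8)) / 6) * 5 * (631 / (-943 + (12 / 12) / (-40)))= 504800 / 37721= 13.38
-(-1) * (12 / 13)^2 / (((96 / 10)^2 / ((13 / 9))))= 25 / 1872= 0.01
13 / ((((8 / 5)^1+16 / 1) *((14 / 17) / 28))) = 1105 / 44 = 25.11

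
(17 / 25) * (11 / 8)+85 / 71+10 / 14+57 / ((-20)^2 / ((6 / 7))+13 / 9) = 1243014207 / 418772200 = 2.97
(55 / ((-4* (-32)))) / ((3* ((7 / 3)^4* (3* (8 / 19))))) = 9405 / 2458624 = 0.00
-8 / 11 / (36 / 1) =-2 / 99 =-0.02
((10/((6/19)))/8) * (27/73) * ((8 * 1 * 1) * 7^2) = 41895/73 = 573.90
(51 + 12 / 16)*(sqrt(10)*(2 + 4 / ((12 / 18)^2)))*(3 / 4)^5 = 553311*sqrt(10) / 4096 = 427.18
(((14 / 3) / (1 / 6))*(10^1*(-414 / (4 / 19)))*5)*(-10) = 27531000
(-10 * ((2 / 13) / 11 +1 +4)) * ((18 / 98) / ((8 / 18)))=-290385 / 14014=-20.72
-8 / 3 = -2.67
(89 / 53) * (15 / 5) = 267 / 53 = 5.04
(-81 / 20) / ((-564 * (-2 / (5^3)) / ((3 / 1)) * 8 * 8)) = -2025 / 96256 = -0.02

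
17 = 17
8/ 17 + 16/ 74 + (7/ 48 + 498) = 15060755/ 30192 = 498.83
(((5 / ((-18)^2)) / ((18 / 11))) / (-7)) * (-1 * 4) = 55 / 10206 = 0.01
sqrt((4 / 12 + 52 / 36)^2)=16 / 9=1.78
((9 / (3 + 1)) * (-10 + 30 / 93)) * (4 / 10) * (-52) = 14040 / 31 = 452.90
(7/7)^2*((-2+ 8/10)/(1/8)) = -48/5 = -9.60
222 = 222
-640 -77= -717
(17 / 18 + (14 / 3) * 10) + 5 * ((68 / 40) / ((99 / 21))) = 4892 / 99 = 49.41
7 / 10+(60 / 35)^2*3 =9.52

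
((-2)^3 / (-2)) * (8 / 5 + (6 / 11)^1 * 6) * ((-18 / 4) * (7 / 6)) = -5628 / 55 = -102.33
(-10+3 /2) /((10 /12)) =-51 /5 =-10.20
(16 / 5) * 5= 16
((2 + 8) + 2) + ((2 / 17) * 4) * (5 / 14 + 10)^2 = 52046 / 833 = 62.48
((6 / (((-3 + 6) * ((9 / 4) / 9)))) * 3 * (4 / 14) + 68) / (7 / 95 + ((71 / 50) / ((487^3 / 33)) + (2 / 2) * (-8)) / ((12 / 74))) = -344979291800400 / 227013179464477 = -1.52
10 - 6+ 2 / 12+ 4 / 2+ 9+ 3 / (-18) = 15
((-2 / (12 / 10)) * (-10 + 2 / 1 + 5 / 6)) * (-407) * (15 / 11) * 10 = -198875 / 3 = -66291.67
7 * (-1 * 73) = -511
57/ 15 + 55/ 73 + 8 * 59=173942/ 365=476.55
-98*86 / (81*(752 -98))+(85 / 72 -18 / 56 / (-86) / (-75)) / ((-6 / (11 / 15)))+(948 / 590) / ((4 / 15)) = 2691549549323 / 470382633000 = 5.72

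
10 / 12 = 5 / 6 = 0.83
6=6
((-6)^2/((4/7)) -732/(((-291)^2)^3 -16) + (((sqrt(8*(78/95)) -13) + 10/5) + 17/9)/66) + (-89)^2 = 2*sqrt(3705)/3135 + 130898514240181459561/16395387973017075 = 7983.90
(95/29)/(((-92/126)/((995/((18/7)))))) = -4631725/2668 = -1736.03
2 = 2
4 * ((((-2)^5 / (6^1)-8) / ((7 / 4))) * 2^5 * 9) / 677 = -61440 / 4739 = -12.96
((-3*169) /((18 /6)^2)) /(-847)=169 /2541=0.07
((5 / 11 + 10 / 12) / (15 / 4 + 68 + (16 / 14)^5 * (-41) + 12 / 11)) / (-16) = 1428595 / 125928888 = 0.01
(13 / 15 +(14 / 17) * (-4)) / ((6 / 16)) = -4952 / 765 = -6.47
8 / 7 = 1.14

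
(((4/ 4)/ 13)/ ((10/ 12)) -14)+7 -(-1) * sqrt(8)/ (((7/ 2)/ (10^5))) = -449/ 65+400000 * sqrt(2)/ 7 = 80805.30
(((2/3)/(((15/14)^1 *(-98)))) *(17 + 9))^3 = -140608/31255875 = -0.00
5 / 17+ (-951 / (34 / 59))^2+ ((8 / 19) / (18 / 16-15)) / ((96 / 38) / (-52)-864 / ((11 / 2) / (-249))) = 9284693904734405725 / 3409261551108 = 2723373.89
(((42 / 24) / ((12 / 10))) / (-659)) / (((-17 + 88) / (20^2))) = -1750 / 140367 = -0.01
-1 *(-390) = 390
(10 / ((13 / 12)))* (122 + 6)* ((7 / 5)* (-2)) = -43008 / 13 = -3308.31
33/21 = 11/7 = 1.57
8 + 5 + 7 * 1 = 20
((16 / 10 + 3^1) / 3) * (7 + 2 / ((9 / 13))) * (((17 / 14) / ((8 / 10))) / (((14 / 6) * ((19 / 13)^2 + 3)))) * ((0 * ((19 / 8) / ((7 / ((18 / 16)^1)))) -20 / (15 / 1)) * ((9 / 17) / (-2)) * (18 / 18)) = 345943 / 510384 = 0.68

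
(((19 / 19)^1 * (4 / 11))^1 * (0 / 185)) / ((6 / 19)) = 0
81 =81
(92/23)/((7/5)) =20/7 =2.86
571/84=6.80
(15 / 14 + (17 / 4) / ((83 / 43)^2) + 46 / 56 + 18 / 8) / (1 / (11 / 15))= 2242141 / 578676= 3.87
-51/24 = -17/8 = -2.12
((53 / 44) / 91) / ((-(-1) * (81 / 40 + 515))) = 530 / 20701681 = 0.00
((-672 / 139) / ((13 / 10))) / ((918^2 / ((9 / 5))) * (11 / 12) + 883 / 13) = -1680 / 193905973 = -0.00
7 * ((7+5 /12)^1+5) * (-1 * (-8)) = 2086 /3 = 695.33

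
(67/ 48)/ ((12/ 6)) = 67/ 96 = 0.70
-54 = -54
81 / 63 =9 / 7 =1.29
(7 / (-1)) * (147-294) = 1029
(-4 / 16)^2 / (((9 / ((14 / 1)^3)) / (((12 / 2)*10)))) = 3430 / 3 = 1143.33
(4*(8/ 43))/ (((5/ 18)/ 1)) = 576/ 215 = 2.68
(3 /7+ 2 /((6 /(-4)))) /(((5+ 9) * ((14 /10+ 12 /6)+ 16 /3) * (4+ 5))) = -95 /115542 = -0.00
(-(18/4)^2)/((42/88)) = -297/7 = -42.43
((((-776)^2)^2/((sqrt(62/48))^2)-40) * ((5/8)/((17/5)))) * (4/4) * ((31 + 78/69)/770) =4019597638636235/1866634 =2153393562.23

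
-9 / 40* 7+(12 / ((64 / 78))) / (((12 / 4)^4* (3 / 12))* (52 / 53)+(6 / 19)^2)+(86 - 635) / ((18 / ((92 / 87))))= -2444470807 / 73861260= -33.10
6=6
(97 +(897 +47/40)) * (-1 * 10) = -39807/4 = -9951.75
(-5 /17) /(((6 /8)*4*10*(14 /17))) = -1 /84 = -0.01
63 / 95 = 0.66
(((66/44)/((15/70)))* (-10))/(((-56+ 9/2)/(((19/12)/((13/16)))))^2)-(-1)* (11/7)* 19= 3361163441/112954023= 29.76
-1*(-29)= 29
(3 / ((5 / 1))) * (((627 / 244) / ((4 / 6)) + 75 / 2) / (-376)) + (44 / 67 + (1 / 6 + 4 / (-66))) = 1413401987 / 2028459840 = 0.70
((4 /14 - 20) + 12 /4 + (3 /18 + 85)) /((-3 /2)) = -2875 /63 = -45.63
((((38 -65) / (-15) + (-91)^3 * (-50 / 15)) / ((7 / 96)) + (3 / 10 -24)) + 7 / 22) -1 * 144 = 13262794662 / 385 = 34448817.30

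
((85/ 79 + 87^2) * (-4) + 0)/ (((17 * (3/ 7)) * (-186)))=8372504/ 374697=22.34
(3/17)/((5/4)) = 12/85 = 0.14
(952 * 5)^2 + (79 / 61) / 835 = 1154064856079 / 50935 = 22657600.00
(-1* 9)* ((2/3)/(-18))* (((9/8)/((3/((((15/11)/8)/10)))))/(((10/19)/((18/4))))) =513/28160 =0.02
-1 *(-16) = 16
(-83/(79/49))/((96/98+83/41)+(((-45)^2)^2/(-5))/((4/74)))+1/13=370479789271/4816024824845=0.08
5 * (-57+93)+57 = 237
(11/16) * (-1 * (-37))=407/16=25.44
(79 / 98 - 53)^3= -133824895875 / 941192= -142186.61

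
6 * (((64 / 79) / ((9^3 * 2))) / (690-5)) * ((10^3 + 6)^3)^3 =67540115729901132596647788544 / 13149945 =5136151955761117829515.47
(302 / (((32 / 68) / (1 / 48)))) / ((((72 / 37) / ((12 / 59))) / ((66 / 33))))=94979 / 33984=2.79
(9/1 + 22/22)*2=20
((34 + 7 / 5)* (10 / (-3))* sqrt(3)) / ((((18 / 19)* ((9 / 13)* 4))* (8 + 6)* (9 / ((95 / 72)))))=-1384435* sqrt(3) / 2939328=-0.82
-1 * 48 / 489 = -16 / 163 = -0.10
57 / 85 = 0.67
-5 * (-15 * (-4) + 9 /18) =-605 /2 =-302.50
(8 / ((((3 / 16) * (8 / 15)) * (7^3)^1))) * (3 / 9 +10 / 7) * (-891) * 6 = -5274720 / 2401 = -2196.88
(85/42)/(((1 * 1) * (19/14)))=85/57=1.49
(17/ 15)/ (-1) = -17/ 15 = -1.13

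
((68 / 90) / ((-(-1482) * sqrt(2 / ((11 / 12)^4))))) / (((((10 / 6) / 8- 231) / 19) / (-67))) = 137819 * sqrt(2) / 116651340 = 0.00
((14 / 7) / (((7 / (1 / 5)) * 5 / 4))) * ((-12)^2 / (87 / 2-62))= -2304 / 6475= -0.36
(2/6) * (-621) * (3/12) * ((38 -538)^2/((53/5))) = -64687500/53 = -1220518.87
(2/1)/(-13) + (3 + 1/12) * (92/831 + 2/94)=1542187/6092892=0.25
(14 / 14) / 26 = 1 / 26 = 0.04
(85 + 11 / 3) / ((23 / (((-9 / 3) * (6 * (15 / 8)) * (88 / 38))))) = -6930 / 23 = -301.30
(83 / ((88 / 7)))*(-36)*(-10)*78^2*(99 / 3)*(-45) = -21473934300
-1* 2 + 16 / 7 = 2 / 7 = 0.29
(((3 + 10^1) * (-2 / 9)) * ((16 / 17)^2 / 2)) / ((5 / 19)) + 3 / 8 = -466841 / 104040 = -4.49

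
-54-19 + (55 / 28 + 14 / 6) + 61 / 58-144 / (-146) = -66.66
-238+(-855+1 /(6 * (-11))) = -72139 /66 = -1093.02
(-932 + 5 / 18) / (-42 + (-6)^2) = 16771 / 108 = 155.29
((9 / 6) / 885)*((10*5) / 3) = 5 / 177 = 0.03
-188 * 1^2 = -188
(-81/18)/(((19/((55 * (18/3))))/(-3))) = 234.47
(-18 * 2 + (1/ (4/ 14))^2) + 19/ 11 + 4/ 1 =-793/ 44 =-18.02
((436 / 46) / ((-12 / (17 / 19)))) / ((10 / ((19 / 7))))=-1853 / 9660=-0.19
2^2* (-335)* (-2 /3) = 2680 /3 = 893.33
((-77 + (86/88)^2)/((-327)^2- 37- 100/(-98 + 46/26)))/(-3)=61391991/258888099712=0.00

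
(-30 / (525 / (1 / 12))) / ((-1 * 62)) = 1 / 13020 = 0.00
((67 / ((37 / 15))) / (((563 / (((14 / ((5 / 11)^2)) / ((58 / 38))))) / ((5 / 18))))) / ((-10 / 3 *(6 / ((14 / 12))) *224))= -1078231 / 6959220480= -0.00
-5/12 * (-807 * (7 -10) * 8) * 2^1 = -16140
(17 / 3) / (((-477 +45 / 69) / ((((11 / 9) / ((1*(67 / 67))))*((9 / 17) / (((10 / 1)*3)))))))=-23 / 89640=-0.00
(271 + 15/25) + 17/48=65269/240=271.95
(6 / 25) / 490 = 3 / 6125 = 0.00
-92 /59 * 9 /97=-828 /5723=-0.14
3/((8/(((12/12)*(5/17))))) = 15/136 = 0.11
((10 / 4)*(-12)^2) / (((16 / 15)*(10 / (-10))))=-675 / 2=-337.50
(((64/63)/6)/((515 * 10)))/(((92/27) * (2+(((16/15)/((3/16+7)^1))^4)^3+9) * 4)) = 1207261492146337697045803070068359375/5505504764229370963453186472914436154989131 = 0.00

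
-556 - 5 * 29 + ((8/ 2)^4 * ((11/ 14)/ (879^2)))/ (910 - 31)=-3332596109765/ 4754060073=-701.00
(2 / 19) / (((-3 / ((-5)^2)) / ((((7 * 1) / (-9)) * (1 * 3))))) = 350 / 171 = 2.05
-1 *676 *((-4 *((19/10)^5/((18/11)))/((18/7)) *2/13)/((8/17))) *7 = 294950436781/8100000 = 36413.63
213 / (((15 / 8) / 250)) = 28400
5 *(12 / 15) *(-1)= -4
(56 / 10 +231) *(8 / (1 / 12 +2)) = 113568 / 125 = 908.54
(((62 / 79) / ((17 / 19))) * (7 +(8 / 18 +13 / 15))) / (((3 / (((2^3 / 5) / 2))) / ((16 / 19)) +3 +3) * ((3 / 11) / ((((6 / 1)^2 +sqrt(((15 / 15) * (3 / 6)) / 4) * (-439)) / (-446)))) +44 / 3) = 3661488740214272 / 6117312358946055-448092215521632 * sqrt(2) / 2039104119648685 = 0.29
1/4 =0.25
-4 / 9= -0.44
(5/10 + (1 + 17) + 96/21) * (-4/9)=-646/63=-10.25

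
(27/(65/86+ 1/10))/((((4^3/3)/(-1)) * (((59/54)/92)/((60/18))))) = -783675/1888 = -415.08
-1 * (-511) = 511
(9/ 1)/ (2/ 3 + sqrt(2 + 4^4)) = -27/ 1159 + 81 * sqrt(258)/ 2318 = 0.54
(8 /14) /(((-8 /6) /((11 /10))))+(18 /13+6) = 6291 /910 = 6.91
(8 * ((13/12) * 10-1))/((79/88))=20768/237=87.63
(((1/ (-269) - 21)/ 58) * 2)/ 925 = -226/ 288637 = -0.00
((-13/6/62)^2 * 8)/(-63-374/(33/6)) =-169/2266038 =-0.00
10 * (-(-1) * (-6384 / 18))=-3546.67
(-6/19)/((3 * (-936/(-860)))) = -215/2223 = -0.10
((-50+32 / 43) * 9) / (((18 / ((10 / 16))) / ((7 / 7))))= -5295 / 344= -15.39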